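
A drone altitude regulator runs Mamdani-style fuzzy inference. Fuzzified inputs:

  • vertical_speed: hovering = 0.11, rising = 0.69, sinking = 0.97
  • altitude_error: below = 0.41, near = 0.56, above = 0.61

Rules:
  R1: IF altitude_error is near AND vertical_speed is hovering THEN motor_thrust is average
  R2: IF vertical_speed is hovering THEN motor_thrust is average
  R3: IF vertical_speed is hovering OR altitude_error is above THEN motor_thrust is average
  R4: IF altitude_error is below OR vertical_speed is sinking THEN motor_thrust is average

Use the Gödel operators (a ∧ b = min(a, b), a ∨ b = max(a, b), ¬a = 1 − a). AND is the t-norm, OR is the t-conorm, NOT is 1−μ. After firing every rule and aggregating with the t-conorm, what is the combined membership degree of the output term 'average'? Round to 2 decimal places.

0.97

R1: near=0.56, hovering=0.11; AND[min(a, b)] → w = 0.11
R2: hovering=0.11 → w = 0.11
R3: hovering=0.11, above=0.61; OR[max(a, b)] → w = 0.61
R4: below=0.41, sinking=0.97; OR[max(a, b)] → w = 0.97
Rules with consequent 'average': {R1, R2, R3, R4} → strengths 0.11, 0.11, 0.61, 0.97
Aggregate via t-conorm [max(a, b)]: 0.97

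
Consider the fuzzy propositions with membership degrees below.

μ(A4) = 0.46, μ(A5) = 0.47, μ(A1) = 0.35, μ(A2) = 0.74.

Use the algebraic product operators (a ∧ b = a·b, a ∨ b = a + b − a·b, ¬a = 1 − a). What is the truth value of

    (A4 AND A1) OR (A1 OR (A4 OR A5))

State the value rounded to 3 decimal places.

A4 AND A1 = a·b on (0.4600, 0.3500) = 0.1610
A4 OR A5 = a + b − a·b on (0.4600, 0.4700) = 0.7138
A1 OR (A4 OR A5) = a + b − a·b on (0.3500, 0.7138) = 0.8140
(A4 AND A1) OR (A1 OR (A4 OR A5)) = a + b − a·b on (0.1610, 0.8140) = 0.8439

0.844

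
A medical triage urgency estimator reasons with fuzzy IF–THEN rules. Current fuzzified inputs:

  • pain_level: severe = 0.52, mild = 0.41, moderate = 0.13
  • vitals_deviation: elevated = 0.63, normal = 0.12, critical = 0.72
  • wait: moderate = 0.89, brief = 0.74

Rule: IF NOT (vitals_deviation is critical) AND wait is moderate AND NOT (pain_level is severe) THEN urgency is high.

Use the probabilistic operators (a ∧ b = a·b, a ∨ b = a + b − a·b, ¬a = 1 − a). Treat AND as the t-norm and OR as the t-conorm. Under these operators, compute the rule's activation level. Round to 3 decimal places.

firing strength: ¬critical=1−0.72=0.28, moderate=0.89, ¬severe=1−0.52=0.48; AND[a·b] → w = 0.1196

0.120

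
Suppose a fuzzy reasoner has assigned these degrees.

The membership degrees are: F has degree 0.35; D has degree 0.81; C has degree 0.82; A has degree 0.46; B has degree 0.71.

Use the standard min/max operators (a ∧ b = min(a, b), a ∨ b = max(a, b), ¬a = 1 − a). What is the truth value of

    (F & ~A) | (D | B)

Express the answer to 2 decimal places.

0.81

~A = 1 − 0.46 = 0.54
F & ~A = min(a, b) on (0.35, 0.54) = 0.35
D | B = max(a, b) on (0.81, 0.71) = 0.81
(F & ~A) | (D | B) = max(a, b) on (0.35, 0.81) = 0.81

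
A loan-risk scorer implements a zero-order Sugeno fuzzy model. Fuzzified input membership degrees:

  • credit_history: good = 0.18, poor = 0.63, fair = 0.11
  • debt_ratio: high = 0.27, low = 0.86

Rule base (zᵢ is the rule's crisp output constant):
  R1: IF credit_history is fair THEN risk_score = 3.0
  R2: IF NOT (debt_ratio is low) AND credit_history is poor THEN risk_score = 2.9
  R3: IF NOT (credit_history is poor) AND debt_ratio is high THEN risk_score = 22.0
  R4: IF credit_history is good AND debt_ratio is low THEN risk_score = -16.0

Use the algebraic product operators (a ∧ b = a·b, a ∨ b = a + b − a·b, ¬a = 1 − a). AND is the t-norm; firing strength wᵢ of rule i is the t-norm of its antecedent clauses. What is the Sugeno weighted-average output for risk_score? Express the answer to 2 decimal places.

0.68

R1 (z=3.0): fair=0.11 → w = 0.1100
R2 (z=2.9): ¬low=1−0.86=0.14, poor=0.63; AND[a·b] → w = 0.0882
R3 (z=22.0): ¬poor=1−0.63=0.37, high=0.27; AND[a·b] → w = 0.0999
R4 (z=-16.0): good=0.18, low=0.86; AND[a·b] → w = 0.1548
Weighted average = (0.1100·3.0 + 0.0882·2.9 + 0.0999·22.0 + 0.1548·-16.0) / (0.1100 + 0.0882 + 0.0999 + 0.1548)
  = 0.3068 / 0.4529 = 0.68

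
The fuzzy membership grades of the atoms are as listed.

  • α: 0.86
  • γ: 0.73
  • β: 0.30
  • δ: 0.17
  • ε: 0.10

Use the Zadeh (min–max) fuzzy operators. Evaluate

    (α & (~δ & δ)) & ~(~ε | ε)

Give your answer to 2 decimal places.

~δ = 1 − 0.17 = 0.83
~δ & δ = min(a, b) on (0.83, 0.17) = 0.17
α & (~δ & δ) = min(a, b) on (0.86, 0.17) = 0.17
~ε = 1 − 0.10 = 0.90
~ε | ε = max(a, b) on (0.90, 0.10) = 0.90
~(~ε | ε) = 1 − 0.90 = 0.10
(α & (~δ & δ)) & ~(~ε | ε) = min(a, b) on (0.17, 0.10) = 0.10

0.10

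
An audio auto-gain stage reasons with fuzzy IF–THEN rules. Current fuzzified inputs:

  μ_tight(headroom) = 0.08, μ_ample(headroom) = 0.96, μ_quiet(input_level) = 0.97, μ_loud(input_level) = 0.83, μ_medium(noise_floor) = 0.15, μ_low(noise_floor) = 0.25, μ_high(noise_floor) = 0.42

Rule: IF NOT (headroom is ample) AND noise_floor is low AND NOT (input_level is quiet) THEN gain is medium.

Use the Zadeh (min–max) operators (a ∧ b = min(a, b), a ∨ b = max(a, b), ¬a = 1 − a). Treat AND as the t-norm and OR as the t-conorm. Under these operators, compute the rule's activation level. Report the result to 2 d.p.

0.03

firing strength: ¬ample=1−0.96=0.04, low=0.25, ¬quiet=1−0.97=0.03; AND[min(a, b)] → w = 0.03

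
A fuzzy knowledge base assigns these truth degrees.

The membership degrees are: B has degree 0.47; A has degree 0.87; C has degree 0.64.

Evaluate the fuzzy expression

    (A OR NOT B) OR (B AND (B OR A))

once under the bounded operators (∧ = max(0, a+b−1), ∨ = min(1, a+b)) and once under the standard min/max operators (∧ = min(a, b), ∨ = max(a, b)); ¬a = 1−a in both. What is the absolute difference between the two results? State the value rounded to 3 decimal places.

0.130

Under bounded:
  NOT B = 1 − 0.47 = 0.53
  A OR NOT B = min(1, a+b) on (0.87, 0.53) = 1.00
  B OR A = min(1, a+b) on (0.47, 0.87) = 1.00
  B AND (B OR A) = max(0, a+b−1) on (0.47, 1.00) = 0.47
  (A OR NOT B) OR (B AND (B OR A)) = min(1, a+b) on (1.00, 0.47) = 1.00
  → value = 1.0000
Under standard min/max:
  NOT B = 1 − 0.47 = 0.53
  A OR NOT B = max(a, b) on (0.87, 0.53) = 0.87
  B OR A = max(a, b) on (0.47, 0.87) = 0.87
  B AND (B OR A) = min(a, b) on (0.47, 0.87) = 0.47
  (A OR NOT B) OR (B AND (B OR A)) = max(a, b) on (0.87, 0.47) = 0.87
  → value = 0.8700
|1.0000 − 0.8700| = 0.130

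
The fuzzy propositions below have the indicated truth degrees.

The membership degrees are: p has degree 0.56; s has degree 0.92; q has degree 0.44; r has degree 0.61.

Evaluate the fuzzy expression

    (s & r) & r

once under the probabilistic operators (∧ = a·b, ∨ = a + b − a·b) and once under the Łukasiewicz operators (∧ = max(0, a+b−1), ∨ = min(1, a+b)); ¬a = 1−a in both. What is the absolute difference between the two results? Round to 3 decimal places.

0.202

Under probabilistic:
  s & r = a·b on (0.9200, 0.6100) = 0.5612
  (s & r) & r = a·b on (0.5612, 0.6100) = 0.3423
  → value = 0.3423
Under Łukasiewicz:
  s & r = max(0, a+b−1) on (0.92, 0.61) = 0.53
  (s & r) & r = max(0, a+b−1) on (0.53, 0.61) = 0.14
  → value = 0.1400
|0.3423 − 0.1400| = 0.202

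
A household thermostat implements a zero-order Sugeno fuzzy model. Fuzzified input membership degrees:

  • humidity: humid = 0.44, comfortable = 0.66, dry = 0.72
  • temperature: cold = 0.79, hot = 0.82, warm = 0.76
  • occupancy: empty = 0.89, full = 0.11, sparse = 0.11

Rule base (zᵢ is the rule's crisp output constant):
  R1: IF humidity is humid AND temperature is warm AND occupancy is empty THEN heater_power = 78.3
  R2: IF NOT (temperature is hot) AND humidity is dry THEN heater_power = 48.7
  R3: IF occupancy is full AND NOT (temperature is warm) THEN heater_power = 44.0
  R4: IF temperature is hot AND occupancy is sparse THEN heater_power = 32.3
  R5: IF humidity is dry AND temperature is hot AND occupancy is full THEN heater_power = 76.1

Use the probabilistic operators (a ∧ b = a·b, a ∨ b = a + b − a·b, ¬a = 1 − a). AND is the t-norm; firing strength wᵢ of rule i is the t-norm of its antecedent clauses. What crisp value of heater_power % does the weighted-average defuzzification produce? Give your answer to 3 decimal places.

63.460

R1 (z=78.3): humid=0.44, warm=0.76, empty=0.89; AND[a·b] → w = 0.2976
R2 (z=48.7): ¬hot=1−0.82=0.18, dry=0.72; AND[a·b] → w = 0.1296
R3 (z=44.0): full=0.11, ¬warm=1−0.76=0.24; AND[a·b] → w = 0.0264
R4 (z=32.3): hot=0.82, sparse=0.11; AND[a·b] → w = 0.0902
R5 (z=76.1): dry=0.72, hot=0.82, full=0.11; AND[a·b] → w = 0.0649
Weighted average = (0.2976·78.3 + 0.1296·48.7 + 0.0264·44.0 + 0.0902·32.3 + 0.0649·76.1) / (0.2976 + 0.1296 + 0.0264 + 0.0902 + 0.0649)
  = 38.6322 / 0.6088 = 63.460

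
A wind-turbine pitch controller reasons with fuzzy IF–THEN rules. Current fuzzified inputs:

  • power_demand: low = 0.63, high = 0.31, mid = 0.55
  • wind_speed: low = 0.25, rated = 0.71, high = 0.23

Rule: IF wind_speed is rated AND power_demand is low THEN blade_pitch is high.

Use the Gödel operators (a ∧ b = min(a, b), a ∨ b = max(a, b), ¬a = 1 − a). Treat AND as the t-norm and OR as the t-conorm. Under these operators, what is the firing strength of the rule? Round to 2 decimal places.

0.63

firing strength: rated=0.71, low=0.63; AND[min(a, b)] → w = 0.63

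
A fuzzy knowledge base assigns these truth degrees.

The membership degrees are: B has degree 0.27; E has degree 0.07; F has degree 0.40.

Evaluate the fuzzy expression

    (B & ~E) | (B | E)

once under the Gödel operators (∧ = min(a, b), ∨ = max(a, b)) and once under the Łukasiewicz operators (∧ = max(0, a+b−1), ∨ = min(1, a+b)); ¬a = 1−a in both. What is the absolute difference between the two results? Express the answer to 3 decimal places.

Under Gödel:
  ~E = 1 − 0.07 = 0.93
  B & ~E = min(a, b) on (0.27, 0.93) = 0.27
  B | E = max(a, b) on (0.27, 0.07) = 0.27
  (B & ~E) | (B | E) = max(a, b) on (0.27, 0.27) = 0.27
  → value = 0.2700
Under Łukasiewicz:
  ~E = 1 − 0.07 = 0.93
  B & ~E = max(0, a+b−1) on (0.27, 0.93) = 0.20
  B | E = min(1, a+b) on (0.27, 0.07) = 0.34
  (B & ~E) | (B | E) = min(1, a+b) on (0.20, 0.34) = 0.54
  → value = 0.5400
|0.2700 − 0.5400| = 0.270

0.270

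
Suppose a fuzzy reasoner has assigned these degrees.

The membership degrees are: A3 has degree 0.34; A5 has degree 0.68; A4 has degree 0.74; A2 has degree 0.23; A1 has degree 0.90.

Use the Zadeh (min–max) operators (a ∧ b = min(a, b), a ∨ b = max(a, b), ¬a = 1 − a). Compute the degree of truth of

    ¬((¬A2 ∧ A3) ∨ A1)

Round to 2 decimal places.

¬A2 = 1 − 0.23 = 0.77
¬A2 ∧ A3 = min(a, b) on (0.77, 0.34) = 0.34
(¬A2 ∧ A3) ∨ A1 = max(a, b) on (0.34, 0.90) = 0.90
¬((¬A2 ∧ A3) ∨ A1) = 1 − 0.90 = 0.10

0.10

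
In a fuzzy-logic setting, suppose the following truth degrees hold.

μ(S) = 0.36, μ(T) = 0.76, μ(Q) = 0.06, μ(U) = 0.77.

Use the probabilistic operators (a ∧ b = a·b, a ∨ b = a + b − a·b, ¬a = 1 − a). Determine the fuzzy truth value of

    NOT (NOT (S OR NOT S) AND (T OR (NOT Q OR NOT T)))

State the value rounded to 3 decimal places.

0.772

NOT S = 1 − 0.3600 = 0.6400
S OR NOT S = a + b − a·b on (0.3600, 0.6400) = 0.7696
NOT (S OR NOT S) = 1 − 0.7696 = 0.2304
NOT Q = 1 − 0.0600 = 0.9400
NOT T = 1 − 0.7600 = 0.2400
NOT Q OR NOT T = a + b − a·b on (0.9400, 0.2400) = 0.9544
T OR (NOT Q OR NOT T) = a + b − a·b on (0.7600, 0.9544) = 0.9891
NOT (S OR NOT S) AND (T OR (NOT Q OR NOT T)) = a·b on (0.2304, 0.9891) = 0.2279
NOT (NOT (S OR NOT S) AND (T OR (NOT Q OR NOT T))) = 1 − 0.2279 = 0.7721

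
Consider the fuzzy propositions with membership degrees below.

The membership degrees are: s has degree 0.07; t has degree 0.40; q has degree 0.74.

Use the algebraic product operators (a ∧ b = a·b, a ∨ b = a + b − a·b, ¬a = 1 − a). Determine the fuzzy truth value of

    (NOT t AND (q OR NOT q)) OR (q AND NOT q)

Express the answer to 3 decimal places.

0.584

NOT t = 1 − 0.4000 = 0.6000
NOT q = 1 − 0.7400 = 0.2600
q OR NOT q = a + b − a·b on (0.7400, 0.2600) = 0.8076
NOT t AND (q OR NOT q) = a·b on (0.6000, 0.8076) = 0.4846
NOT q = 1 − 0.7400 = 0.2600
q AND NOT q = a·b on (0.7400, 0.2600) = 0.1924
(NOT t AND (q OR NOT q)) OR (q AND NOT q) = a + b − a·b on (0.4846, 0.1924) = 0.5837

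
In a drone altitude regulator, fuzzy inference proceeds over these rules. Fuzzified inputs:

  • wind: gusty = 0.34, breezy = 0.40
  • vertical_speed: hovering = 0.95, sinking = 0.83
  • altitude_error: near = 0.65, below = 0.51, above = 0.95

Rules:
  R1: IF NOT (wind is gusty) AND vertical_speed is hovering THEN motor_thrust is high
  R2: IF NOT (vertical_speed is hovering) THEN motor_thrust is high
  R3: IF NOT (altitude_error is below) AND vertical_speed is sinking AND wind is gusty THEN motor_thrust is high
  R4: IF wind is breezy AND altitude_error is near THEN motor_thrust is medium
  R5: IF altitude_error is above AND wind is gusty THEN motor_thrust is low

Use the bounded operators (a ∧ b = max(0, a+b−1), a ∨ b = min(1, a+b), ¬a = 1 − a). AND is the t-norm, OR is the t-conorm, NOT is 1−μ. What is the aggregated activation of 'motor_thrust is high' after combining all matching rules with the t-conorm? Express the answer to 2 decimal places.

R1: ¬gusty=1−0.34=0.66, hovering=0.95; AND[max(0, a+b−1)] → w = 0.61
R2: ¬hovering=1−0.95=0.05 → w = 0.05
R3: ¬below=1−0.51=0.49, sinking=0.83, gusty=0.34; AND[max(0, a+b−1)] → w = 0.00
R4: breezy=0.40, near=0.65; AND[max(0, a+b−1)] → w = 0.05
R5: above=0.95, gusty=0.34; AND[max(0, a+b−1)] → w = 0.29
Rules with consequent 'high': {R1, R2, R3} → strengths 0.61, 0.05, 0.00
Aggregate via t-conorm [min(1, a+b)]: 0.66

0.66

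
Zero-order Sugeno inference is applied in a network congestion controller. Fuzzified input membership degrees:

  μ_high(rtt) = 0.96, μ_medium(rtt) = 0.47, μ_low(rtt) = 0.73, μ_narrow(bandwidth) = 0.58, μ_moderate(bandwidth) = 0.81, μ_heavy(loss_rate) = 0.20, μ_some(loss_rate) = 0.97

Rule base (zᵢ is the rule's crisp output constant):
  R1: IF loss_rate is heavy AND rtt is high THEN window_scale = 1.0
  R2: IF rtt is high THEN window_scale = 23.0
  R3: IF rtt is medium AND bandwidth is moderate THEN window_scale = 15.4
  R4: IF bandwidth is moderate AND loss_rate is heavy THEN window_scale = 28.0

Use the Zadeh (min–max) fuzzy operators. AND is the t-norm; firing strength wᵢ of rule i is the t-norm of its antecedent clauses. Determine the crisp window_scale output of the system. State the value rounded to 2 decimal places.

R1 (z=1.0): heavy=0.20, high=0.96; AND[min(a, b)] → w = 0.20
R2 (z=23.0): high=0.96 → w = 0.96
R3 (z=15.4): medium=0.47, moderate=0.81; AND[min(a, b)] → w = 0.47
R4 (z=28.0): moderate=0.81, heavy=0.20; AND[min(a, b)] → w = 0.20
Weighted average = (0.20·1.0 + 0.96·23.0 + 0.47·15.4 + 0.20·28.0) / (0.20 + 0.96 + 0.47 + 0.20)
  = 35.1180 / 1.8300 = 19.19

19.19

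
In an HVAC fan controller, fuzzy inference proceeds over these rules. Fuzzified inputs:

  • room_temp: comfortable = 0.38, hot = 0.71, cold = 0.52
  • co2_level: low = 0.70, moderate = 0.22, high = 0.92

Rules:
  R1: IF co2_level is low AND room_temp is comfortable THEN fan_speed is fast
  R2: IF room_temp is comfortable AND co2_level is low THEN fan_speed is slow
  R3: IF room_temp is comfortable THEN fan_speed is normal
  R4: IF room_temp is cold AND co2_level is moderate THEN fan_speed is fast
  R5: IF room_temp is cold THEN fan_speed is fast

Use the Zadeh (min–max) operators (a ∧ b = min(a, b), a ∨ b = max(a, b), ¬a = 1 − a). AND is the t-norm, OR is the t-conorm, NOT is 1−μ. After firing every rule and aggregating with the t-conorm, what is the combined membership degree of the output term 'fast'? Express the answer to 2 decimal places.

0.52

R1: low=0.70, comfortable=0.38; AND[min(a, b)] → w = 0.38
R2: comfortable=0.38, low=0.70; AND[min(a, b)] → w = 0.38
R3: comfortable=0.38 → w = 0.38
R4: cold=0.52, moderate=0.22; AND[min(a, b)] → w = 0.22
R5: cold=0.52 → w = 0.52
Rules with consequent 'fast': {R1, R4, R5} → strengths 0.38, 0.22, 0.52
Aggregate via t-conorm [max(a, b)]: 0.52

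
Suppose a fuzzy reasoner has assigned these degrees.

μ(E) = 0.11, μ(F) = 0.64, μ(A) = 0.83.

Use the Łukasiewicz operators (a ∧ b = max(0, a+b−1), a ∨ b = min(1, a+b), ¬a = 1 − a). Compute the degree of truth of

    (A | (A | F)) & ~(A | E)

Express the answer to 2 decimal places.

0.06

A | F = min(1, a+b) on (0.83, 0.64) = 1.00
A | (A | F) = min(1, a+b) on (0.83, 1.00) = 1.00
A | E = min(1, a+b) on (0.83, 0.11) = 0.94
~(A | E) = 1 − 0.94 = 0.06
(A | (A | F)) & ~(A | E) = max(0, a+b−1) on (1.00, 0.06) = 0.06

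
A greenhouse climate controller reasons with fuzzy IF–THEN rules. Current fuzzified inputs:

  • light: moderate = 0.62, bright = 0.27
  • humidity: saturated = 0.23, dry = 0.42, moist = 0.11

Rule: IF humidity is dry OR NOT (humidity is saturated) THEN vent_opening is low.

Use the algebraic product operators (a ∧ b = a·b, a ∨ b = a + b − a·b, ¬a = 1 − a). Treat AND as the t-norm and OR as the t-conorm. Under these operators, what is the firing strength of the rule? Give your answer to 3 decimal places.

firing strength: dry=0.42, ¬saturated=1−0.23=0.77; OR[a + b − a·b] → w = 0.8666

0.867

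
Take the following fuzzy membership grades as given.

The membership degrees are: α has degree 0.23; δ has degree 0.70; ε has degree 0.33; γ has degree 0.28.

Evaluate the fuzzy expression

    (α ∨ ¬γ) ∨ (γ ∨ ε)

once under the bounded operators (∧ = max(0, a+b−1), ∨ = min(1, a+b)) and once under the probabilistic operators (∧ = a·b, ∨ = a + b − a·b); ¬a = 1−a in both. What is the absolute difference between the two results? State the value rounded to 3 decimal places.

Under bounded:
  ¬γ = 1 − 0.28 = 0.72
  α ∨ ¬γ = min(1, a+b) on (0.23, 0.72) = 0.95
  γ ∨ ε = min(1, a+b) on (0.28, 0.33) = 0.61
  (α ∨ ¬γ) ∨ (γ ∨ ε) = min(1, a+b) on (0.95, 0.61) = 1.00
  → value = 1.0000
Under probabilistic:
  ¬γ = 1 − 0.2800 = 0.7200
  α ∨ ¬γ = a + b − a·b on (0.2300, 0.7200) = 0.7844
  γ ∨ ε = a + b − a·b on (0.2800, 0.3300) = 0.5176
  (α ∨ ¬γ) ∨ (γ ∨ ε) = a + b − a·b on (0.7844, 0.5176) = 0.8960
  → value = 0.8960
|1.0000 − 0.8960| = 0.104

0.104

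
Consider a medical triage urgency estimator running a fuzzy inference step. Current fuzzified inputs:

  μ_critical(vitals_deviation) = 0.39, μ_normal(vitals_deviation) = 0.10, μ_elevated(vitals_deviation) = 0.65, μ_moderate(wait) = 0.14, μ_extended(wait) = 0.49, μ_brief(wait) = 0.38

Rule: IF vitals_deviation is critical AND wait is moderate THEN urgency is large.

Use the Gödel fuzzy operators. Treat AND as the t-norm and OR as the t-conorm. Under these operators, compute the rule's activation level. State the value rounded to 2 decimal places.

firing strength: critical=0.39, moderate=0.14; AND[min(a, b)] → w = 0.14

0.14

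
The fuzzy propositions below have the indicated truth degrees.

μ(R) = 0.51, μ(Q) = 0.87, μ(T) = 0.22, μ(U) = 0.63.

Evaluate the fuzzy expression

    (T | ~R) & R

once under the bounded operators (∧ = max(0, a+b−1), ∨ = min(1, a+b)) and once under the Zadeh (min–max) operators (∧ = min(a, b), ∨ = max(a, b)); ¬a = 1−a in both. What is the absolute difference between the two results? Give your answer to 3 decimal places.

0.270

Under bounded:
  ~R = 1 − 0.51 = 0.49
  T | ~R = min(1, a+b) on (0.22, 0.49) = 0.71
  (T | ~R) & R = max(0, a+b−1) on (0.71, 0.51) = 0.22
  → value = 0.2200
Under Zadeh (min–max):
  ~R = 1 − 0.51 = 0.49
  T | ~R = max(a, b) on (0.22, 0.49) = 0.49
  (T | ~R) & R = min(a, b) on (0.49, 0.51) = 0.49
  → value = 0.4900
|0.2200 − 0.4900| = 0.270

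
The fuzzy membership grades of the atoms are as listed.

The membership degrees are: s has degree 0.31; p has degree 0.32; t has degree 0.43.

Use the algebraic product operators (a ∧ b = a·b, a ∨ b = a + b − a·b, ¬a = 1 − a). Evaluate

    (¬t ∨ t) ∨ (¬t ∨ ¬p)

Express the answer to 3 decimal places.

¬t = 1 − 0.4300 = 0.5700
¬t ∨ t = a + b − a·b on (0.5700, 0.4300) = 0.7549
¬t = 1 − 0.4300 = 0.5700
¬p = 1 − 0.3200 = 0.6800
¬t ∨ ¬p = a + b − a·b on (0.5700, 0.6800) = 0.8624
(¬t ∨ t) ∨ (¬t ∨ ¬p) = a + b − a·b on (0.7549, 0.8624) = 0.9663

0.966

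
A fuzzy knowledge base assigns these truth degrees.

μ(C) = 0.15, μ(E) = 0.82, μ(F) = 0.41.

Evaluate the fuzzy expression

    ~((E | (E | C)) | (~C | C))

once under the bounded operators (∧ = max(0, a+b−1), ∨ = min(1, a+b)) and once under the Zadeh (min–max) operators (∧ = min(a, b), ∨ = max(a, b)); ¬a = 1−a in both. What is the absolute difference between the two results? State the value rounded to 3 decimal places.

Under bounded:
  E | C = min(1, a+b) on (0.82, 0.15) = 0.97
  E | (E | C) = min(1, a+b) on (0.82, 0.97) = 1.00
  ~C = 1 − 0.15 = 0.85
  ~C | C = min(1, a+b) on (0.85, 0.15) = 1.00
  (E | (E | C)) | (~C | C) = min(1, a+b) on (1.00, 1.00) = 1.00
  ~((E | (E | C)) | (~C | C)) = 1 − 1.00 = 0.00
  → value = 0.0000
Under Zadeh (min–max):
  E | C = max(a, b) on (0.82, 0.15) = 0.82
  E | (E | C) = max(a, b) on (0.82, 0.82) = 0.82
  ~C = 1 − 0.15 = 0.85
  ~C | C = max(a, b) on (0.85, 0.15) = 0.85
  (E | (E | C)) | (~C | C) = max(a, b) on (0.82, 0.85) = 0.85
  ~((E | (E | C)) | (~C | C)) = 1 − 0.85 = 0.15
  → value = 0.1500
|0.0000 − 0.1500| = 0.150

0.150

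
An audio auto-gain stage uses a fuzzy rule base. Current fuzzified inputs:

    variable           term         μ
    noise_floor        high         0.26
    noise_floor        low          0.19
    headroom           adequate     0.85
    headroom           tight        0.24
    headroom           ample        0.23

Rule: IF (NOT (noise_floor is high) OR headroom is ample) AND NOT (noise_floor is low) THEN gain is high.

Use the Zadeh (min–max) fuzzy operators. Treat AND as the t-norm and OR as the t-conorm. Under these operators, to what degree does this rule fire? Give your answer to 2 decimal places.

firing strength: (¬high=1−0.26=0.74 OR ample=0.23) = 0.74; AND[min(a, b)] with ¬low=1−0.19=0.81 → w = 0.74

0.74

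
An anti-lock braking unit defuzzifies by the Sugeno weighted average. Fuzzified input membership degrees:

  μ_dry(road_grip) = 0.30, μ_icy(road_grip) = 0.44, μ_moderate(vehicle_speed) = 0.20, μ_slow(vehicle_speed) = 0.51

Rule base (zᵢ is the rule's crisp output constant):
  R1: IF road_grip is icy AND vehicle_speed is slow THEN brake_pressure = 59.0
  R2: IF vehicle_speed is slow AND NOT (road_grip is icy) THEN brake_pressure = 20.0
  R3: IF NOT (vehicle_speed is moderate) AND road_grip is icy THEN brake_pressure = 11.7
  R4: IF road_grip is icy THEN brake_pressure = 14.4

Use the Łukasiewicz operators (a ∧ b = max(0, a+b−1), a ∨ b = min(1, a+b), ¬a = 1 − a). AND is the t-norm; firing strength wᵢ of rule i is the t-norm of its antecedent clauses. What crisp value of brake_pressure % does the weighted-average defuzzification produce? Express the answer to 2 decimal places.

R1 (z=59.0): icy=0.44, slow=0.51; AND[max(0, a+b−1)] → w = 0.00
R2 (z=20.0): slow=0.51, ¬icy=1−0.44=0.56; AND[max(0, a+b−1)] → w = 0.07
R3 (z=11.7): ¬moderate=1−0.20=0.80, icy=0.44; AND[max(0, a+b−1)] → w = 0.24
R4 (z=14.4): icy=0.44 → w = 0.44
Weighted average = (0.00·59.0 + 0.07·20.0 + 0.24·11.7 + 0.44·14.4) / (0.00 + 0.07 + 0.24 + 0.44)
  = 10.5440 / 0.7500 = 14.06

14.06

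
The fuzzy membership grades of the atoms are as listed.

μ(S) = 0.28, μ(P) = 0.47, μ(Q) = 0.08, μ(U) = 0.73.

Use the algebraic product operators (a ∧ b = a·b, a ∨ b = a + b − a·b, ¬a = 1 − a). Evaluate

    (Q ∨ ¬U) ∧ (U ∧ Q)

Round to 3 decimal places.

¬U = 1 − 0.7300 = 0.2700
Q ∨ ¬U = a + b − a·b on (0.0800, 0.2700) = 0.3284
U ∧ Q = a·b on (0.7300, 0.0800) = 0.0584
(Q ∨ ¬U) ∧ (U ∧ Q) = a·b on (0.3284, 0.0584) = 0.0192

0.019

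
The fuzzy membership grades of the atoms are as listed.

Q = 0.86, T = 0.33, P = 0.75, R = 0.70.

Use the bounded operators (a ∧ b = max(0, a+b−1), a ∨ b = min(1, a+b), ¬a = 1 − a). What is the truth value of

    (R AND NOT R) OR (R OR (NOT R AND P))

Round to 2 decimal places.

NOT R = 1 − 0.70 = 0.30
R AND NOT R = max(0, a+b−1) on (0.70, 0.30) = 0.00
NOT R = 1 − 0.70 = 0.30
NOT R AND P = max(0, a+b−1) on (0.30, 0.75) = 0.05
R OR (NOT R AND P) = min(1, a+b) on (0.70, 0.05) = 0.75
(R AND NOT R) OR (R OR (NOT R AND P)) = min(1, a+b) on (0.00, 0.75) = 0.75

0.75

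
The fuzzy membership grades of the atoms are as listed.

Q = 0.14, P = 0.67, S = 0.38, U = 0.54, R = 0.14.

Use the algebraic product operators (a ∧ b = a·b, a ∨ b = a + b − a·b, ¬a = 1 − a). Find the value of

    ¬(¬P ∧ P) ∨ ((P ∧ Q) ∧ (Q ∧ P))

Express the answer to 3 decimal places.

0.781

¬P = 1 − 0.6700 = 0.3300
¬P ∧ P = a·b on (0.3300, 0.6700) = 0.2211
¬(¬P ∧ P) = 1 − 0.2211 = 0.7789
P ∧ Q = a·b on (0.6700, 0.1400) = 0.0938
Q ∧ P = a·b on (0.1400, 0.6700) = 0.0938
(P ∧ Q) ∧ (Q ∧ P) = a·b on (0.0938, 0.0938) = 0.0088
¬(¬P ∧ P) ∨ ((P ∧ Q) ∧ (Q ∧ P)) = a + b − a·b on (0.7789, 0.0088) = 0.7808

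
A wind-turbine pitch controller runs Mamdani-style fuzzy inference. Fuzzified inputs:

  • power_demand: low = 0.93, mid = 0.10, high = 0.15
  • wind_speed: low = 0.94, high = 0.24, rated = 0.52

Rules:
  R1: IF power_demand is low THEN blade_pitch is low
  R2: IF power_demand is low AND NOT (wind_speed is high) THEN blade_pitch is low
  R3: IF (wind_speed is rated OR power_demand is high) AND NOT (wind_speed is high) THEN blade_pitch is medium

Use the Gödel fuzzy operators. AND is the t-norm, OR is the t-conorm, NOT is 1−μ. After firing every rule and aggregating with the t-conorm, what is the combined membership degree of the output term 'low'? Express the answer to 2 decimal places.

R1: low=0.93 → w = 0.93
R2: low=0.93, ¬high=1−0.24=0.76; AND[min(a, b)] → w = 0.76
R3: (rated=0.52 OR high=0.15) = 0.52; AND[min(a, b)] with ¬high=1−0.24=0.76 → w = 0.52
Rules with consequent 'low': {R1, R2} → strengths 0.93, 0.76
Aggregate via t-conorm [max(a, b)]: 0.93

0.93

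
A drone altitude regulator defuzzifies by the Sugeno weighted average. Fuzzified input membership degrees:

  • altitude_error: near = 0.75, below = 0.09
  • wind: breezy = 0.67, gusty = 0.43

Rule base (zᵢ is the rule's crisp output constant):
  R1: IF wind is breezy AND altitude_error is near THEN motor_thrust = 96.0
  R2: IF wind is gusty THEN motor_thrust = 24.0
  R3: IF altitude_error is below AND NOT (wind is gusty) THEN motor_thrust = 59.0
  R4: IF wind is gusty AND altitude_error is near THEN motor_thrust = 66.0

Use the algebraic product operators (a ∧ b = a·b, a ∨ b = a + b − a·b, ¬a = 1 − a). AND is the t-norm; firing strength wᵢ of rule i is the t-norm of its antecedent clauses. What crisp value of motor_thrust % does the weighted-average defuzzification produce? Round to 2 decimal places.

63.44

R1 (z=96.0): breezy=0.67, near=0.75; AND[a·b] → w = 0.5025
R2 (z=24.0): gusty=0.43 → w = 0.4300
R3 (z=59.0): below=0.09, ¬gusty=1−0.43=0.57; AND[a·b] → w = 0.0513
R4 (z=66.0): gusty=0.43, near=0.75; AND[a·b] → w = 0.3225
Weighted average = (0.5025·96.0 + 0.4300·24.0 + 0.0513·59.0 + 0.3225·66.0) / (0.5025 + 0.4300 + 0.0513 + 0.3225)
  = 82.8717 / 1.3063 = 63.44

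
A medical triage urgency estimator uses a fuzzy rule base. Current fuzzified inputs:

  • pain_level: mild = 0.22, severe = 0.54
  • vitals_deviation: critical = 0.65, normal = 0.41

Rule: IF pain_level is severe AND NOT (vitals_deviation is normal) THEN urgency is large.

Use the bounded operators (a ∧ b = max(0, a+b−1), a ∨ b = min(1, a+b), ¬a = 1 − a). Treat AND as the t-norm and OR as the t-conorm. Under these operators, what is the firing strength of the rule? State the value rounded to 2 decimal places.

firing strength: severe=0.54, ¬normal=1−0.41=0.59; AND[max(0, a+b−1)] → w = 0.13

0.13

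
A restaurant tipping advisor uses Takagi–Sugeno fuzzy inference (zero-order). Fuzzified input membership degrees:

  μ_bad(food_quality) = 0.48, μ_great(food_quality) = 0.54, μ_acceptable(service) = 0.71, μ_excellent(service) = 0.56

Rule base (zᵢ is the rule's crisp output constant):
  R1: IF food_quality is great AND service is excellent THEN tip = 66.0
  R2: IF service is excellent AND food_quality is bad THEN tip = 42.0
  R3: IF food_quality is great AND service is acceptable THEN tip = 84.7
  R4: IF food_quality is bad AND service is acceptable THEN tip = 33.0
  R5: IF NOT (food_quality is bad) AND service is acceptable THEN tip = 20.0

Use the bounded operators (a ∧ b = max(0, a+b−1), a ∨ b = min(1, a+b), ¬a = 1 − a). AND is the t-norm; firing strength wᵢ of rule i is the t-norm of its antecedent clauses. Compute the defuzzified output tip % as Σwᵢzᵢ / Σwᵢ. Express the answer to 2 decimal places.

R1 (z=66.0): great=0.54, excellent=0.56; AND[max(0, a+b−1)] → w = 0.10
R2 (z=42.0): excellent=0.56, bad=0.48; AND[max(0, a+b−1)] → w = 0.04
R3 (z=84.7): great=0.54, acceptable=0.71; AND[max(0, a+b−1)] → w = 0.25
R4 (z=33.0): bad=0.48, acceptable=0.71; AND[max(0, a+b−1)] → w = 0.19
R5 (z=20.0): ¬bad=1−0.48=0.52, acceptable=0.71; AND[max(0, a+b−1)] → w = 0.23
Weighted average = (0.10·66.0 + 0.04·42.0 + 0.25·84.7 + 0.19·33.0 + 0.23·20.0) / (0.10 + 0.04 + 0.25 + 0.19 + 0.23)
  = 40.3250 / 0.8100 = 49.78

49.78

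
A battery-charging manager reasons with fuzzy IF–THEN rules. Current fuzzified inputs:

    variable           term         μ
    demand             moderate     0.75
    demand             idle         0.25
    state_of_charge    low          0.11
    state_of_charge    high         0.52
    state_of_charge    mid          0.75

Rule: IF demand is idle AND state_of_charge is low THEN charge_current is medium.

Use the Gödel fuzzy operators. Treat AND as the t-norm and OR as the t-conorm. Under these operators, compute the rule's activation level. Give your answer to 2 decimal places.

firing strength: idle=0.25, low=0.11; AND[min(a, b)] → w = 0.11

0.11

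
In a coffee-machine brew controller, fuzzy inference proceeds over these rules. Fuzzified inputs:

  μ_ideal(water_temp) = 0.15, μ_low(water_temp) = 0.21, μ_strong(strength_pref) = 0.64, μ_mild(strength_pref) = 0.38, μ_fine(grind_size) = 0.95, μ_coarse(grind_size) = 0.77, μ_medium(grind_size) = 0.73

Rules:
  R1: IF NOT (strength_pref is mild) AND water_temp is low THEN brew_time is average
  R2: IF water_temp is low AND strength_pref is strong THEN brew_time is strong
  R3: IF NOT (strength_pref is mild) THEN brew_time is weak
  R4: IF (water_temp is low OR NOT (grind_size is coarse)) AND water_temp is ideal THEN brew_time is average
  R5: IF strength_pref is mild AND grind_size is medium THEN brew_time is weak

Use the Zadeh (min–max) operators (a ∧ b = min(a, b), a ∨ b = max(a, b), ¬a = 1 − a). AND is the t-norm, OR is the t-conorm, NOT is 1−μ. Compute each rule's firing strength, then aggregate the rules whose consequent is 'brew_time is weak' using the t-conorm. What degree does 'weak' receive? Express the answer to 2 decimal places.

0.62

R1: ¬mild=1−0.38=0.62, low=0.21; AND[min(a, b)] → w = 0.21
R2: low=0.21, strong=0.64; AND[min(a, b)] → w = 0.21
R3: ¬mild=1−0.38=0.62 → w = 0.62
R4: (low=0.21 OR ¬coarse=1−0.77=0.23) = 0.23; AND[min(a, b)] with ideal=0.15 → w = 0.15
R5: mild=0.38, medium=0.73; AND[min(a, b)] → w = 0.38
Rules with consequent 'weak': {R3, R5} → strengths 0.62, 0.38
Aggregate via t-conorm [max(a, b)]: 0.62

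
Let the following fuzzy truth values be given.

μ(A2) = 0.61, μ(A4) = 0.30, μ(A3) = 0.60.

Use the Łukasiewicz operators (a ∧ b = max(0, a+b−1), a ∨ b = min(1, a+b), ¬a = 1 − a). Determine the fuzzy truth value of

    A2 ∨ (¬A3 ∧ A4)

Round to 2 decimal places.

¬A3 = 1 − 0.60 = 0.40
¬A3 ∧ A4 = max(0, a+b−1) on (0.40, 0.30) = 0.00
A2 ∨ (¬A3 ∧ A4) = min(1, a+b) on (0.61, 0.00) = 0.61

0.61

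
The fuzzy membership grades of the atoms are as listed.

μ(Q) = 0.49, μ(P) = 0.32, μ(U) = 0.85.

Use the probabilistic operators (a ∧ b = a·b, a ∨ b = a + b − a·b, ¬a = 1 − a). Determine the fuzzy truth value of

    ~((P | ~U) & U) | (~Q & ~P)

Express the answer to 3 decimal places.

0.766

~U = 1 − 0.8500 = 0.1500
P | ~U = a + b − a·b on (0.3200, 0.1500) = 0.4220
(P | ~U) & U = a·b on (0.4220, 0.8500) = 0.3587
~((P | ~U) & U) = 1 − 0.3587 = 0.6413
~Q = 1 − 0.4900 = 0.5100
~P = 1 − 0.3200 = 0.6800
~Q & ~P = a·b on (0.5100, 0.6800) = 0.3468
~((P | ~U) & U) | (~Q & ~P) = a + b − a·b on (0.6413, 0.3468) = 0.7657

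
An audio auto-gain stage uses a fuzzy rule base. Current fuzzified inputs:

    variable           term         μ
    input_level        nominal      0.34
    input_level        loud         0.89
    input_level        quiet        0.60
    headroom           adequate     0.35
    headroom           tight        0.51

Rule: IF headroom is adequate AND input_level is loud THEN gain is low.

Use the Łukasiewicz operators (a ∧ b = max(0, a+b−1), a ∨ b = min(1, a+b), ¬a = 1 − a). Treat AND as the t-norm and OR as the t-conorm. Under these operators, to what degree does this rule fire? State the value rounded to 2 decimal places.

0.24

firing strength: adequate=0.35, loud=0.89; AND[max(0, a+b−1)] → w = 0.24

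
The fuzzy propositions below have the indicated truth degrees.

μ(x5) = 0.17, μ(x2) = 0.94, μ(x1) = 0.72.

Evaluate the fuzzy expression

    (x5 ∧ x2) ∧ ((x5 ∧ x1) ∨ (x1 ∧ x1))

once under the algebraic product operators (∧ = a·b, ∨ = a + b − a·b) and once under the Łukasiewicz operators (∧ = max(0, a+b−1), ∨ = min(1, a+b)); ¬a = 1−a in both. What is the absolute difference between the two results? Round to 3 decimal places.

Under algebraic product:
  x5 ∧ x2 = a·b on (0.1700, 0.9400) = 0.1598
  x5 ∧ x1 = a·b on (0.1700, 0.7200) = 0.1224
  x1 ∧ x1 = a·b on (0.7200, 0.7200) = 0.5184
  (x5 ∧ x1) ∨ (x1 ∧ x1) = a + b − a·b on (0.1224, 0.5184) = 0.5773
  (x5 ∧ x2) ∧ ((x5 ∧ x1) ∨ (x1 ∧ x1)) = a·b on (0.1598, 0.5773) = 0.0923
  → value = 0.0923
Under Łukasiewicz:
  x5 ∧ x2 = max(0, a+b−1) on (0.17, 0.94) = 0.11
  x5 ∧ x1 = max(0, a+b−1) on (0.17, 0.72) = 0.00
  x1 ∧ x1 = max(0, a+b−1) on (0.72, 0.72) = 0.44
  (x5 ∧ x1) ∨ (x1 ∧ x1) = min(1, a+b) on (0.00, 0.44) = 0.44
  (x5 ∧ x2) ∧ ((x5 ∧ x1) ∨ (x1 ∧ x1)) = max(0, a+b−1) on (0.11, 0.44) = 0.00
  → value = 0.0000
|0.0923 − 0.0000| = 0.092

0.092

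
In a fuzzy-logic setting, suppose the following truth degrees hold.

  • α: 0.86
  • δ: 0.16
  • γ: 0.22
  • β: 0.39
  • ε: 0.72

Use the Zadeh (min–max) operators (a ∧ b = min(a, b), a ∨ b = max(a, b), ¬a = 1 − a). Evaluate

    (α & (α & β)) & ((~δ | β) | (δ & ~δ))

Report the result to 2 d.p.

0.39

α & β = min(a, b) on (0.86, 0.39) = 0.39
α & (α & β) = min(a, b) on (0.86, 0.39) = 0.39
~δ = 1 − 0.16 = 0.84
~δ | β = max(a, b) on (0.84, 0.39) = 0.84
~δ = 1 − 0.16 = 0.84
δ & ~δ = min(a, b) on (0.16, 0.84) = 0.16
(~δ | β) | (δ & ~δ) = max(a, b) on (0.84, 0.16) = 0.84
(α & (α & β)) & ((~δ | β) | (δ & ~δ)) = min(a, b) on (0.39, 0.84) = 0.39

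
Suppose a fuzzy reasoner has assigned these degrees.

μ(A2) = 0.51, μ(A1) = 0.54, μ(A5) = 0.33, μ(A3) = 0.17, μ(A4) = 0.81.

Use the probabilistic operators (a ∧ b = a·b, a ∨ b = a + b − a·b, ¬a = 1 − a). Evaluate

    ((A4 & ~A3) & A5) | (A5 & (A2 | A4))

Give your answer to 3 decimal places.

0.455

~A3 = 1 − 0.1700 = 0.8300
A4 & ~A3 = a·b on (0.8100, 0.8300) = 0.6723
(A4 & ~A3) & A5 = a·b on (0.6723, 0.3300) = 0.2219
A2 | A4 = a + b − a·b on (0.5100, 0.8100) = 0.9069
A5 & (A2 | A4) = a·b on (0.3300, 0.9069) = 0.2993
((A4 & ~A3) & A5) | (A5 & (A2 | A4)) = a + b − a·b on (0.2219, 0.2993) = 0.4547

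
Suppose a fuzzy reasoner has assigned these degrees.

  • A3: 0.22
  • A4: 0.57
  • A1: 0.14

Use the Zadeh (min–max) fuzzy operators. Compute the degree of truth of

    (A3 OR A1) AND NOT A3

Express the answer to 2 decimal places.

A3 OR A1 = max(a, b) on (0.22, 0.14) = 0.22
NOT A3 = 1 − 0.22 = 0.78
(A3 OR A1) AND NOT A3 = min(a, b) on (0.22, 0.78) = 0.22

0.22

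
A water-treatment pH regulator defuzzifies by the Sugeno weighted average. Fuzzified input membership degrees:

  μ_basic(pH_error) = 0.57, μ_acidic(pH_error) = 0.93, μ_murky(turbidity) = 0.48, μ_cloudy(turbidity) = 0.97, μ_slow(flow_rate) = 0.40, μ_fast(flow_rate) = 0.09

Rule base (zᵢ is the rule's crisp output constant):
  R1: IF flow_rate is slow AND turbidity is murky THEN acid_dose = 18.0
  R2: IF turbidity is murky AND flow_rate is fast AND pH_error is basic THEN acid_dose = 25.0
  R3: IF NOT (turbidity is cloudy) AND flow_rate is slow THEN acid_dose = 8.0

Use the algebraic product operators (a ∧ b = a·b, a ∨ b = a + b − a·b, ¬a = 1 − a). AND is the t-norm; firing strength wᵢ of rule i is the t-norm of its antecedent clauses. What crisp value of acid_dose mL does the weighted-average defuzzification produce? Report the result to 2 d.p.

18.23

R1 (z=18.0): slow=0.40, murky=0.48; AND[a·b] → w = 0.1920
R2 (z=25.0): murky=0.48, fast=0.09, basic=0.57; AND[a·b] → w = 0.0246
R3 (z=8.0): ¬cloudy=1−0.97=0.03, slow=0.40; AND[a·b] → w = 0.0120
Weighted average = (0.1920·18.0 + 0.0246·25.0 + 0.0120·8.0) / (0.1920 + 0.0246 + 0.0120)
  = 4.1676 / 0.2286 = 18.23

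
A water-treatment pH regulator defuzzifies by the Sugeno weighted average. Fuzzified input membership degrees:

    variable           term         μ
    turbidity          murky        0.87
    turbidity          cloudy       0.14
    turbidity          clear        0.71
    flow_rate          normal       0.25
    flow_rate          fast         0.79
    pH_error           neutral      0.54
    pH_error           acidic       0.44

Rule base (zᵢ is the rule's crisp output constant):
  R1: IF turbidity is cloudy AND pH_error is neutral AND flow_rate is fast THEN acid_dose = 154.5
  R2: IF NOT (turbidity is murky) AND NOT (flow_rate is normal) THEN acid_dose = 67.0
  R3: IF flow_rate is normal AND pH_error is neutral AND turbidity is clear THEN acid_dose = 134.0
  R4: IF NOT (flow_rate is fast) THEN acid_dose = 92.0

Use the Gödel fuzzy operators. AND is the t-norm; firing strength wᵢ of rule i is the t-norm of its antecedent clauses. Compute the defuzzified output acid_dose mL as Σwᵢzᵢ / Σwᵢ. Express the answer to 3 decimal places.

R1 (z=154.5): cloudy=0.14, neutral=0.54, fast=0.79; AND[min(a, b)] → w = 0.14
R2 (z=67.0): ¬murky=1−0.87=0.13, ¬normal=1−0.25=0.75; AND[min(a, b)] → w = 0.13
R3 (z=134.0): normal=0.25, neutral=0.54, clear=0.71; AND[min(a, b)] → w = 0.25
R4 (z=92.0): ¬fast=1−0.79=0.21 → w = 0.21
Weighted average = (0.14·154.5 + 0.13·67.0 + 0.25·134.0 + 0.21·92.0) / (0.14 + 0.13 + 0.25 + 0.21)
  = 83.1600 / 0.7300 = 113.918

113.918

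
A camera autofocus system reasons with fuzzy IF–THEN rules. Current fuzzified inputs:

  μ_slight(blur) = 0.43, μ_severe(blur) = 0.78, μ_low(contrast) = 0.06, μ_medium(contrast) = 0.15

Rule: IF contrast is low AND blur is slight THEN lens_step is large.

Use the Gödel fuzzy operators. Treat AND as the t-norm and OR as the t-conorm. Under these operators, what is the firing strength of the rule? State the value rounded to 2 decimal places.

firing strength: low=0.06, slight=0.43; AND[min(a, b)] → w = 0.06

0.06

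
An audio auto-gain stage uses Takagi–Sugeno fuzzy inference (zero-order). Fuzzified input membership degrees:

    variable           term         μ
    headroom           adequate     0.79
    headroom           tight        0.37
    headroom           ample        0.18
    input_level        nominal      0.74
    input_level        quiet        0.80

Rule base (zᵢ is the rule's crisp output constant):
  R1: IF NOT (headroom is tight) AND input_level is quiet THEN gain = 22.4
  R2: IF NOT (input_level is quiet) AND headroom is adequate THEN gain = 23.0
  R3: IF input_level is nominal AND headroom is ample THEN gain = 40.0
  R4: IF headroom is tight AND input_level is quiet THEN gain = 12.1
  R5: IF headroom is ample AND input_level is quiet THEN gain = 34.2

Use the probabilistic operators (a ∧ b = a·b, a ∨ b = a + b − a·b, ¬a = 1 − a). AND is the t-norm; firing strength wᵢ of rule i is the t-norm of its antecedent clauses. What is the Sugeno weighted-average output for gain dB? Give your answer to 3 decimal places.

23.282

R1 (z=22.4): ¬tight=1−0.37=0.63, quiet=0.80; AND[a·b] → w = 0.5040
R2 (z=23.0): ¬quiet=1−0.80=0.20, adequate=0.79; AND[a·b] → w = 0.1580
R3 (z=40.0): nominal=0.74, ample=0.18; AND[a·b] → w = 0.1332
R4 (z=12.1): tight=0.37, quiet=0.80; AND[a·b] → w = 0.2960
R5 (z=34.2): ample=0.18, quiet=0.80; AND[a·b] → w = 0.1440
Weighted average = (0.5040·22.4 + 0.1580·23.0 + 0.1332·40.0 + 0.2960·12.1 + 0.1440·34.2) / (0.5040 + 0.1580 + 0.1332 + 0.2960 + 0.1440)
  = 28.7580 / 1.2352 = 23.282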